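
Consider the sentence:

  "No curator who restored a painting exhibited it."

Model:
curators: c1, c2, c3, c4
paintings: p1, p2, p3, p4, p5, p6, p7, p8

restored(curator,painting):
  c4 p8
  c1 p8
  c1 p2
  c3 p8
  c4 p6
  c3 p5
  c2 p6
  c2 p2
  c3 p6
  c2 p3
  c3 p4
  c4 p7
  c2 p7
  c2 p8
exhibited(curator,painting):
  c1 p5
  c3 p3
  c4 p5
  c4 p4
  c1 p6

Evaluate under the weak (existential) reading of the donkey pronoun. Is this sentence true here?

True

"it" takes "a painting" as antecedent — a donkey pronoun bound across the clause boundary.
Truth condition: for no (c,p) with restored(c,p) does exhibited(c,p) hold.
Restrictor pairs — does the scope hold? (c1,p2):fails  (c1,p8):fails  (c2,p2):fails  (c2,p3):fails  (c2,p6):fails  (c2,p7):fails  (c2,p8):fails  (c3,p4):fails  (c3,p5):fails  (c3,p6):fails  (c3,p8):fails  (c4,p6):fails  (c4,p7):fails  (c4,p8):fails
Scope holds for no restrictor pair, so the sentence is true.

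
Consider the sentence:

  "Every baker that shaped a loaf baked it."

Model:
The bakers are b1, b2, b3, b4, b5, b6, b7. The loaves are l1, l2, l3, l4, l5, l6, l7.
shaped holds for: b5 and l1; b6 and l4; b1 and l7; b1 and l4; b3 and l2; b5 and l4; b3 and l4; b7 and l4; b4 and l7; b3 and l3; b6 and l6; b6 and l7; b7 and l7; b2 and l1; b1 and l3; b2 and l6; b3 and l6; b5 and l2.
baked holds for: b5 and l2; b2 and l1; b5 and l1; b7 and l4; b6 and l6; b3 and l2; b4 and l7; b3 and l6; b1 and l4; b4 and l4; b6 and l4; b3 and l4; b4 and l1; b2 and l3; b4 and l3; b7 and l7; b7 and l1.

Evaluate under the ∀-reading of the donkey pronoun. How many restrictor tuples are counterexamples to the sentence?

6

"it" takes "a loaf" as antecedent — a donkey pronoun bound across the clause boundary.
Strong reading: for every (b,l) with shaped(b,l), baked(b,l).
Restrictor pairs: (b1,l3) ✗  (b1,l4) ✓  (b1,l7) ✗  (b2,l1) ✓  (b2,l6) ✗  (b3,l2) ✓  (b3,l3) ✗  (b3,l4) ✓  (b3,l6) ✓  (b4,l7) ✓  (b5,l1) ✓  (b5,l2) ✓  (b5,l4) ✗  (b6,l4) ✓  (b6,l6) ✓  (b6,l7) ✗  (b7,l4) ✓  (b7,l7) ✓
Counterexamples (restrictor pairs failing the scope): 6.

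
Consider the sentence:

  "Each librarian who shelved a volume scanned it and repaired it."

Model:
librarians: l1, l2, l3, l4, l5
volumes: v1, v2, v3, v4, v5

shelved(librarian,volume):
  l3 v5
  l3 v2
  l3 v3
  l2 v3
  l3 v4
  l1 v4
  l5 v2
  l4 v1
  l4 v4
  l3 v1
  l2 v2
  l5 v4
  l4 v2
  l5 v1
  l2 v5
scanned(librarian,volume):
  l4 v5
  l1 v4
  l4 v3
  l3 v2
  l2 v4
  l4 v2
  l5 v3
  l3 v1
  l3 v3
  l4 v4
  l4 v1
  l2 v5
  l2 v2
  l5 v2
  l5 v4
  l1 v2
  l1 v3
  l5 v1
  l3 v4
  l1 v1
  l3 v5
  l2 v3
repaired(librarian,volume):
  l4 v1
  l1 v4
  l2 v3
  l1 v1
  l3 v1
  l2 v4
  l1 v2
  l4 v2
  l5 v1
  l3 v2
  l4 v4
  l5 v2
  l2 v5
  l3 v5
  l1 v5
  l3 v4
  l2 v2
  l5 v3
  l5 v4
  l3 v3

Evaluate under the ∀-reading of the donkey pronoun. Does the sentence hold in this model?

"it" takes "a volume" as antecedent — a donkey pronoun bound across the clause boundary.
Strong reading: for every (l,v) with shelved(l,v), scanned(l,v) ∧ repaired(l,v).
Restrictor pairs: (l1,v4) ✓  (l2,v2) ✓  (l2,v3) ✓  (l2,v5) ✓  (l3,v1) ✓  (l3,v2) ✓  (l3,v3) ✓  (l3,v4) ✓  (l3,v5) ✓  (l4,v1) ✓  (l4,v2) ✓  (l4,v4) ✓  (l5,v1) ✓  (l5,v2) ✓  (l5,v4) ✓
Every restrictor pair satisfies the scope.

True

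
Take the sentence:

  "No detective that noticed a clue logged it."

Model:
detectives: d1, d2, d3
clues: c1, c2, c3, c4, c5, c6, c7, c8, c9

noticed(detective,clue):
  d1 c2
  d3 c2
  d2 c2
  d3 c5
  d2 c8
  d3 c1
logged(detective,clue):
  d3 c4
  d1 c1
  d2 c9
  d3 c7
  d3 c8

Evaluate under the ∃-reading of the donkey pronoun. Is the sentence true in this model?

"it" takes "a clue" as antecedent — a donkey pronoun bound across the clause boundary.
Truth condition: for no (d,c) with noticed(d,c) does logged(d,c) hold.
Restrictor pairs — does the scope hold? (d1,c2):fails  (d2,c2):fails  (d2,c8):fails  (d3,c1):fails  (d3,c2):fails  (d3,c5):fails
Scope holds for no restrictor pair, so the sentence is true.

True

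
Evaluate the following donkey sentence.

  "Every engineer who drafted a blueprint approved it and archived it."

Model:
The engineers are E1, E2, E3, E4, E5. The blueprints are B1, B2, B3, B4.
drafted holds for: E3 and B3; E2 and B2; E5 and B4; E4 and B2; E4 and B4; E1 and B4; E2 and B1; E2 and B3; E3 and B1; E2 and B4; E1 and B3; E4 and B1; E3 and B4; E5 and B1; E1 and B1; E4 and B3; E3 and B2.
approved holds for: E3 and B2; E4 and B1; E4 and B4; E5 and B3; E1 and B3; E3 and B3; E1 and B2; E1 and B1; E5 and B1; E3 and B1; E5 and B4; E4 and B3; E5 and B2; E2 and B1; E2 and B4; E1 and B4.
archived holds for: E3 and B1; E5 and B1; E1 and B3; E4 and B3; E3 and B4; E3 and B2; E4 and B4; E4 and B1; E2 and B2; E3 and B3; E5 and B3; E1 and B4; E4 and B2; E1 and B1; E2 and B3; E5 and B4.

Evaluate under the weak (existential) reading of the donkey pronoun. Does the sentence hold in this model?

False

"it" takes "a blueprint" as antecedent — a donkey pronoun bound across the clause boundary.
Weak reading: every engineer e with some drafted-blueprint has at least one drafted-blueprint b such that approved(e,b) ∧ archived(e,b).
Per engineer: E1:✓  E2:✗  E3:✓  E4:✓  E5:✓
E2 has no witness among its drafted-blueprints.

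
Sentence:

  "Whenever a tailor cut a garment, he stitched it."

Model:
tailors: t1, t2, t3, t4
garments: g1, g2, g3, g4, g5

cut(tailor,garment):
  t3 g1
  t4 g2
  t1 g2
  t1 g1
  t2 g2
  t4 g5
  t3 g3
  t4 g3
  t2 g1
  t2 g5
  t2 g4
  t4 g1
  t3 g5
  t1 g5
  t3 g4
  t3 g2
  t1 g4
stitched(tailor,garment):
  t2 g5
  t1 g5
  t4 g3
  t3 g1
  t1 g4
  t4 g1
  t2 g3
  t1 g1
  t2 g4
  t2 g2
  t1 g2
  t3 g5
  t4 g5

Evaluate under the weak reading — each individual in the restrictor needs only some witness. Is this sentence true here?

True

"it" takes "a garment" as antecedent — a donkey pronoun bound across the clause boundary.
Weak reading: every tailor t with some cut-garment has at least one cut-garment g such that stitched(t,g).
Per tailor: t1:✓  t2:✓  t3:✓  t4:✓
Every tailor in the restrictor has a witness.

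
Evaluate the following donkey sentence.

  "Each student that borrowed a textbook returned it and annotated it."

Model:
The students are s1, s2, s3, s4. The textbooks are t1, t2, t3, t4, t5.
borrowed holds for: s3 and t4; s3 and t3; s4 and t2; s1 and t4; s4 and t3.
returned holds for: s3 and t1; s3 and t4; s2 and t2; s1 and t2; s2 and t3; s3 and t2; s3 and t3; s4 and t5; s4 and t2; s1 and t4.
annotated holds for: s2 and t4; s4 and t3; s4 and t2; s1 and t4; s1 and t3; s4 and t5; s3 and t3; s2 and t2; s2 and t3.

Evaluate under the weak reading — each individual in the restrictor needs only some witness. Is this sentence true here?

"it" takes "a textbook" as antecedent — a donkey pronoun bound across the clause boundary.
Weak reading: every student s with some borrowed-textbook has at least one borrowed-textbook t such that returned(s,t) ∧ annotated(s,t).
Per student: s1:✓  s3:✓  s4:✓
Every student in the restrictor has a witness.

True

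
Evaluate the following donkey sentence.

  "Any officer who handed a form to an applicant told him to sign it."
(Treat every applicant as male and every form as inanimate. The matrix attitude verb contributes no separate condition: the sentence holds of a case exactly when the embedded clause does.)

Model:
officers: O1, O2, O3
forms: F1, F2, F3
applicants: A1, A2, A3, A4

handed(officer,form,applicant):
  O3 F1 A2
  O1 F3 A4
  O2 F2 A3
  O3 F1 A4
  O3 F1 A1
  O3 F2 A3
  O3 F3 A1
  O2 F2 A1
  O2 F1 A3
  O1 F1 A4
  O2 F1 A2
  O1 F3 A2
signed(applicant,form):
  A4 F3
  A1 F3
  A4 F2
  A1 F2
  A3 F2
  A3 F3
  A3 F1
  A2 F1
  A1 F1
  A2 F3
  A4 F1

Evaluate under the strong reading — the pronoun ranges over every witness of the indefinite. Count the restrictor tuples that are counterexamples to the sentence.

0

"him" takes "an applicant" as antecedent and "it" takes "a form"; both are donkey pronouns co-varying with the restrictor.
Strong reading: for every (o,f,a) with handed(o,f,a), signed(a,f).
Restrictor triples: (O1,F1,A4)→signed(A4,F1) ✓  (O1,F3,A2)→signed(A2,F3) ✓  (O1,F3,A4)→signed(A4,F3) ✓  (O2,F1,A2)→signed(A2,F1) ✓  (O2,F1,A3)→signed(A3,F1) ✓  (O2,F2,A1)→signed(A1,F2) ✓  (O2,F2,A3)→signed(A3,F2) ✓  (O3,F1,A1)→signed(A1,F1) ✓  (O3,F1,A2)→signed(A2,F1) ✓  (O3,F1,A4)→signed(A4,F1) ✓  (O3,F2,A3)→signed(A3,F2) ✓  (O3,F3,A1)→signed(A1,F3) ✓
Counterexamples (restrictor triples failing the scope): 0.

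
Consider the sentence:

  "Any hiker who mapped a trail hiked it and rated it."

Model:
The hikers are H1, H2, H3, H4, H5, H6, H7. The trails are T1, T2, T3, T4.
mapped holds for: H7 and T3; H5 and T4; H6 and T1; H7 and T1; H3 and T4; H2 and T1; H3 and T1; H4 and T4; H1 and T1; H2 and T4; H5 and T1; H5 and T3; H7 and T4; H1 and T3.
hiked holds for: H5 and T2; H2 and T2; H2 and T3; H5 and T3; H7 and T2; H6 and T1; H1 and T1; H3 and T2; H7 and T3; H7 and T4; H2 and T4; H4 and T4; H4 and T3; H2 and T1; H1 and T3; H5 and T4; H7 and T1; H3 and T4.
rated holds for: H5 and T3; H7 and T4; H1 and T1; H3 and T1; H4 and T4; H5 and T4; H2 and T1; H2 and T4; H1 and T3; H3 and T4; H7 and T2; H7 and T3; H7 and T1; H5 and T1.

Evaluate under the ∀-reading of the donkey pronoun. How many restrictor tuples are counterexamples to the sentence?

"it" takes "a trail" as antecedent — a donkey pronoun bound across the clause boundary.
Strong reading: for every (h,t) with mapped(h,t), hiked(h,t) ∧ rated(h,t).
Restrictor pairs: (H1,T1) ✓  (H1,T3) ✓  (H2,T1) ✓  (H2,T4) ✓  (H3,T1) ✗  (H3,T4) ✓  (H4,T4) ✓  (H5,T1) ✗  (H5,T3) ✓  (H5,T4) ✓  (H6,T1) ✗  (H7,T1) ✓  (H7,T3) ✓  (H7,T4) ✓
Counterexamples (restrictor pairs failing the scope): 3.

3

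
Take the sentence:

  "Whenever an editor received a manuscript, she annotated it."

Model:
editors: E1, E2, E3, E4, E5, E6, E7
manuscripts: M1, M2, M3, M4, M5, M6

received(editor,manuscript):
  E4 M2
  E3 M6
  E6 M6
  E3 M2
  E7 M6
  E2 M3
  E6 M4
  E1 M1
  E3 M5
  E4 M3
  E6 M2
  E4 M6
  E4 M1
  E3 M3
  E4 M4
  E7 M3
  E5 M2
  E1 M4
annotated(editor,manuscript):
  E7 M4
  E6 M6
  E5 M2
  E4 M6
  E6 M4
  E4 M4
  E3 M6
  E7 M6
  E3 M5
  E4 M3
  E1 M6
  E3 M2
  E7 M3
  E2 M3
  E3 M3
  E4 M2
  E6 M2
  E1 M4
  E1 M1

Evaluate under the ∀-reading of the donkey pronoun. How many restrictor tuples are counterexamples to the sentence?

1

"it" takes "a manuscript" as antecedent — a donkey pronoun bound across the clause boundary.
Strong reading: for every (e,m) with received(e,m), annotated(e,m).
Restrictor pairs: (E1,M1) ✓  (E1,M4) ✓  (E2,M3) ✓  (E3,M2) ✓  (E3,M3) ✓  (E3,M5) ✓  (E3,M6) ✓  (E4,M1) ✗  (E4,M2) ✓  (E4,M3) ✓  (E4,M4) ✓  (E4,M6) ✓  (E5,M2) ✓  (E6,M2) ✓  (E6,M4) ✓  (E6,M6) ✓  (E7,M3) ✓  (E7,M6) ✓
Counterexamples (restrictor pairs failing the scope): 1.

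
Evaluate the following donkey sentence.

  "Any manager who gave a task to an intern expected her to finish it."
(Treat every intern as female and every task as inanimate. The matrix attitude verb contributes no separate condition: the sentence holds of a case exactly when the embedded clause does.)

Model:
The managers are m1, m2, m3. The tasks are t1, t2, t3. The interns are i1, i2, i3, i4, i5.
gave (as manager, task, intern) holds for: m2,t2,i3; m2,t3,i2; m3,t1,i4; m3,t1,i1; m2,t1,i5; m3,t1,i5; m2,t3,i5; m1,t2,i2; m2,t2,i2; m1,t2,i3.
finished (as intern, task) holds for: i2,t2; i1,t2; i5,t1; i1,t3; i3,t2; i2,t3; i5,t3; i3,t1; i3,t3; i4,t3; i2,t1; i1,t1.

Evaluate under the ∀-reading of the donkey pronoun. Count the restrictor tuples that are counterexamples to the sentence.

"her" takes "an intern" as antecedent and "it" takes "a task"; both are donkey pronouns co-varying with the restrictor.
Strong reading: for every (m,t,i) with gave(m,t,i), finished(i,t).
Restrictor triples: (m1,t2,i2)→finished(i2,t2) ✓  (m1,t2,i3)→finished(i3,t2) ✓  (m2,t1,i5)→finished(i5,t1) ✓  (m2,t2,i2)→finished(i2,t2) ✓  (m2,t2,i3)→finished(i3,t2) ✓  (m2,t3,i2)→finished(i2,t3) ✓  (m2,t3,i5)→finished(i5,t3) ✓  (m3,t1,i1)→finished(i1,t1) ✓  (m3,t1,i4)→finished(i4,t1) ✗  (m3,t1,i5)→finished(i5,t1) ✓
Counterexamples (restrictor triples failing the scope): 1.

1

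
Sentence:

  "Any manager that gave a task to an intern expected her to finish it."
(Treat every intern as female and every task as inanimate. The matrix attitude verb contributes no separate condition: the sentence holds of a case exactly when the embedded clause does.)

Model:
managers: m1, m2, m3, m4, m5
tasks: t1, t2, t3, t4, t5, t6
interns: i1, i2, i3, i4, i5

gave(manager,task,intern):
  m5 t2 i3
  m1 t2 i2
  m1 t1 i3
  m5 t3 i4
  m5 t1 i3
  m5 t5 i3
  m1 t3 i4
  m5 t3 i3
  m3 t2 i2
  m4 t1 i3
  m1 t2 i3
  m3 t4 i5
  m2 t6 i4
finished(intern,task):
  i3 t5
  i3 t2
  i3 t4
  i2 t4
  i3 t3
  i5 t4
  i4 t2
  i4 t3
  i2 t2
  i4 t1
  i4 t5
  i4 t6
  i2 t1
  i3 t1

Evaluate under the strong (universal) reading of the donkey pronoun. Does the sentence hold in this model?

True

"her" takes "an intern" as antecedent and "it" takes "a task"; both are donkey pronouns co-varying with the restrictor.
Strong reading: for every (m,t,i) with gave(m,t,i), finished(i,t).
Restrictor triples: (m1,t1,i3)→finished(i3,t1) ✓  (m1,t2,i2)→finished(i2,t2) ✓  (m1,t2,i3)→finished(i3,t2) ✓  (m1,t3,i4)→finished(i4,t3) ✓  (m2,t6,i4)→finished(i4,t6) ✓  (m3,t2,i2)→finished(i2,t2) ✓  (m3,t4,i5)→finished(i5,t4) ✓  (m4,t1,i3)→finished(i3,t1) ✓  (m5,t1,i3)→finished(i3,t1) ✓  (m5,t2,i3)→finished(i3,t2) ✓  (m5,t3,i3)→finished(i3,t3) ✓  (m5,t3,i4)→finished(i4,t3) ✓  (m5,t5,i3)→finished(i3,t5) ✓
Every restrictor triple satisfies the scope.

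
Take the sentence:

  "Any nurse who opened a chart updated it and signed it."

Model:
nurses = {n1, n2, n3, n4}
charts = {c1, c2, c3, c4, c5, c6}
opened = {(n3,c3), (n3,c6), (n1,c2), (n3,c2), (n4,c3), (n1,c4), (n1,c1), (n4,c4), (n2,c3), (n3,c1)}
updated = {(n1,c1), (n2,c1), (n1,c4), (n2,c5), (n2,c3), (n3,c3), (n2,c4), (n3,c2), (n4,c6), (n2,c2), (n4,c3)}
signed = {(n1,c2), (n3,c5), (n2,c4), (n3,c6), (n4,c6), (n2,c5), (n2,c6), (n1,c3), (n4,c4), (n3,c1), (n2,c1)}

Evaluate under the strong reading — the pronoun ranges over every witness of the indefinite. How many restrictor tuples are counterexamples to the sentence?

10

"it" takes "a chart" as antecedent — a donkey pronoun bound across the clause boundary.
Strong reading: for every (n,c) with opened(n,c), updated(n,c) ∧ signed(n,c).
Restrictor pairs: (n1,c1) ✗  (n1,c2) ✗  (n1,c4) ✗  (n2,c3) ✗  (n3,c1) ✗  (n3,c2) ✗  (n3,c3) ✗  (n3,c6) ✗  (n4,c3) ✗  (n4,c4) ✗
Counterexamples (restrictor pairs failing the scope): 10.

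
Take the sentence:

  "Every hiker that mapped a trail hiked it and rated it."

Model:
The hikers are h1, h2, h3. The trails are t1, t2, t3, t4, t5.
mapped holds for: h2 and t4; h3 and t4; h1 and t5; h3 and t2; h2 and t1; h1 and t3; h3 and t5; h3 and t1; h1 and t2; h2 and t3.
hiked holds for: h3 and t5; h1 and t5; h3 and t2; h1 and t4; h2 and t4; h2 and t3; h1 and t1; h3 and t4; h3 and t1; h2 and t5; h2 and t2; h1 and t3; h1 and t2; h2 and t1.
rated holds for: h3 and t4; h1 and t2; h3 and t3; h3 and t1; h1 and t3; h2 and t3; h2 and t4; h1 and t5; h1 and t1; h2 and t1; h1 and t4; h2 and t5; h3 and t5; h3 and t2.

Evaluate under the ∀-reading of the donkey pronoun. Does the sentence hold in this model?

"it" takes "a trail" as antecedent — a donkey pronoun bound across the clause boundary.
Strong reading: for every (h,t) with mapped(h,t), hiked(h,t) ∧ rated(h,t).
Restrictor pairs: (h1,t2) ✓  (h1,t3) ✓  (h1,t5) ✓  (h2,t1) ✓  (h2,t3) ✓  (h2,t4) ✓  (h3,t1) ✓  (h3,t2) ✓  (h3,t4) ✓  (h3,t5) ✓
Every restrictor pair satisfies the scope.

True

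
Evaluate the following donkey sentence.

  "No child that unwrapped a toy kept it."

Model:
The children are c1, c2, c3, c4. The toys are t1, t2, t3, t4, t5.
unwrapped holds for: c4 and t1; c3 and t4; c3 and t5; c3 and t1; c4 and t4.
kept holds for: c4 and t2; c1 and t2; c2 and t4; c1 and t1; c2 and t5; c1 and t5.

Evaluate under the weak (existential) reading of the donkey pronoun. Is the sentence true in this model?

"it" takes "a toy" as antecedent — a donkey pronoun bound across the clause boundary.
Truth condition: for no (c,t) with unwrapped(c,t) does kept(c,t) hold.
Restrictor pairs — does the scope hold? (c3,t1):fails  (c3,t4):fails  (c3,t5):fails  (c4,t1):fails  (c4,t4):fails
Scope holds for no restrictor pair, so the sentence is true.

True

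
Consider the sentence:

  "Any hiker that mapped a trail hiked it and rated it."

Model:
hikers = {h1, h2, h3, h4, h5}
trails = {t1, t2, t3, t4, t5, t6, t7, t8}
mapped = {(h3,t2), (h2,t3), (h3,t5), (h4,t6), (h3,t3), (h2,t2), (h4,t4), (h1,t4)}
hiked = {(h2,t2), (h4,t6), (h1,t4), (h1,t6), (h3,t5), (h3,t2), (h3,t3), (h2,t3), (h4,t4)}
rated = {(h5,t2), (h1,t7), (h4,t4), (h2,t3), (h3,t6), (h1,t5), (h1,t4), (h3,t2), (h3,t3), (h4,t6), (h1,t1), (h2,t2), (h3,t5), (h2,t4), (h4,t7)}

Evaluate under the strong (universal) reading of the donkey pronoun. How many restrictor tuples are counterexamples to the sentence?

0

"it" takes "a trail" as antecedent — a donkey pronoun bound across the clause boundary.
Strong reading: for every (h,t) with mapped(h,t), hiked(h,t) ∧ rated(h,t).
Restrictor pairs: (h1,t4) ✓  (h2,t2) ✓  (h2,t3) ✓  (h3,t2) ✓  (h3,t3) ✓  (h3,t5) ✓  (h4,t4) ✓  (h4,t6) ✓
Counterexamples (restrictor pairs failing the scope): 0.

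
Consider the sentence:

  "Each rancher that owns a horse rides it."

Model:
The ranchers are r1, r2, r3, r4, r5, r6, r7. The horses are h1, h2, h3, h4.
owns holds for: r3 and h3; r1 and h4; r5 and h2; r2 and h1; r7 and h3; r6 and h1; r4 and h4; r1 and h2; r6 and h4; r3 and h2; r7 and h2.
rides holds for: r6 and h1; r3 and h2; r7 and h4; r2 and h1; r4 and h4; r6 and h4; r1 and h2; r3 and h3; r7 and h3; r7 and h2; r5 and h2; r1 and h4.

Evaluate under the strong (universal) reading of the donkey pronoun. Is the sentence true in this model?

"it" takes "a horse" as antecedent — a donkey pronoun bound across the clause boundary.
Strong reading: for every (r,h) with owns(r,h), rides(r,h).
Restrictor pairs: (r1,h2) ✓  (r1,h4) ✓  (r2,h1) ✓  (r3,h2) ✓  (r3,h3) ✓  (r4,h4) ✓  (r5,h2) ✓  (r6,h1) ✓  (r6,h4) ✓  (r7,h2) ✓  (r7,h3) ✓
Every restrictor pair satisfies the scope.

True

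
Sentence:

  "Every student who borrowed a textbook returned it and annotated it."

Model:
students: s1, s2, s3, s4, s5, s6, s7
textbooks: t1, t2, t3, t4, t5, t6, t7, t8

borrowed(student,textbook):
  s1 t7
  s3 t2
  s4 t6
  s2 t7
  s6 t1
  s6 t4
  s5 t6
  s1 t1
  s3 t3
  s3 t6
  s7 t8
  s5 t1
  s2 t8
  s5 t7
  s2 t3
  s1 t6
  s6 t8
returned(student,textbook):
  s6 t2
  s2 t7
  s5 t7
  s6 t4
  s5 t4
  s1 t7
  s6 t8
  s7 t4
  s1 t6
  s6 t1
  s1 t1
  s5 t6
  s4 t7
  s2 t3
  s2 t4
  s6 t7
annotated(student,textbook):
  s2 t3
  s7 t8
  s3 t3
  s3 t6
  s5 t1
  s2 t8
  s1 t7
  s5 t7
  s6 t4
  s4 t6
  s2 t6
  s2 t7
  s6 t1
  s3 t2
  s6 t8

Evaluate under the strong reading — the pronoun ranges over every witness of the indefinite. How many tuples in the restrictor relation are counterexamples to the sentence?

"it" takes "a textbook" as antecedent — a donkey pronoun bound across the clause boundary.
Strong reading: for every (s,t) with borrowed(s,t), returned(s,t) ∧ annotated(s,t).
Restrictor pairs: (s1,t1) ✗  (s1,t6) ✗  (s1,t7) ✓  (s2,t3) ✓  (s2,t7) ✓  (s2,t8) ✗  (s3,t2) ✗  (s3,t3) ✗  (s3,t6) ✗  (s4,t6) ✗  (s5,t1) ✗  (s5,t6) ✗  (s5,t7) ✓  (s6,t1) ✓  (s6,t4) ✓  (s6,t8) ✓  (s7,t8) ✗
Counterexamples (restrictor pairs failing the scope): 10.

10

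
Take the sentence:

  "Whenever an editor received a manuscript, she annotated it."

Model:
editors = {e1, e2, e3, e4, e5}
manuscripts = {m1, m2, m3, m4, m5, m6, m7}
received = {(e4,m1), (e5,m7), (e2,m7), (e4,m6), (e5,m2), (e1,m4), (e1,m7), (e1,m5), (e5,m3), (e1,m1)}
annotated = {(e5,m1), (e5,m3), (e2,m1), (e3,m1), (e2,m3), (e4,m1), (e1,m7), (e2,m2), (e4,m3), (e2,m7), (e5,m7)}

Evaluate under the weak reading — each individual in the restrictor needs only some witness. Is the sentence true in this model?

True

"it" takes "a manuscript" as antecedent — a donkey pronoun bound across the clause boundary.
Weak reading: every editor e with some received-manuscript has at least one received-manuscript m such that annotated(e,m).
Per editor: e1:✓  e2:✓  e4:✓  e5:✓
Every editor in the restrictor has a witness.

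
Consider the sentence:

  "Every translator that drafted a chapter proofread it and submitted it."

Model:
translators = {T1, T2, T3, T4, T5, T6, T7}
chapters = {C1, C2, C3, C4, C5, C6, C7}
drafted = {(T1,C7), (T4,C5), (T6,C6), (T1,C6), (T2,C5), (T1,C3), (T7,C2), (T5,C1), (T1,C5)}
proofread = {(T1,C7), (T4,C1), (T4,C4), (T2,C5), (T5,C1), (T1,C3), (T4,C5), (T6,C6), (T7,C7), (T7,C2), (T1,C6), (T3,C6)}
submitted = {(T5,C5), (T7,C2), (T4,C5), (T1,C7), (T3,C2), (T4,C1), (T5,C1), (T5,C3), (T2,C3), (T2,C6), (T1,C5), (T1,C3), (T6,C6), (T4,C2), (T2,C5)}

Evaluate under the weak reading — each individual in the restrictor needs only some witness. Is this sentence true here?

"it" takes "a chapter" as antecedent — a donkey pronoun bound across the clause boundary.
Weak reading: every translator t with some drafted-chapter has at least one drafted-chapter c such that proofread(t,c) ∧ submitted(t,c).
Per translator: T1:✓  T2:✓  T4:✓  T5:✓  T6:✓  T7:✓
Every translator in the restrictor has a witness.

True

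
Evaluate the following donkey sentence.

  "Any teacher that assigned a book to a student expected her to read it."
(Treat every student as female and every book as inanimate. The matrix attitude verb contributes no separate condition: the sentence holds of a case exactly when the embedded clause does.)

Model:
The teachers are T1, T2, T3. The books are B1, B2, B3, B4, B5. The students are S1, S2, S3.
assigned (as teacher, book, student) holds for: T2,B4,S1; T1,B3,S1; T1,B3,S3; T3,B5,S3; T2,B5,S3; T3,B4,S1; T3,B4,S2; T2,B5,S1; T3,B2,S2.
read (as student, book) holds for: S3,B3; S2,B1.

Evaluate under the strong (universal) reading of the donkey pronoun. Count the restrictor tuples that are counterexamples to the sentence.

"her" takes "a student" as antecedent and "it" takes "a book"; both are donkey pronouns co-varying with the restrictor.
Strong reading: for every (t,b,s) with assigned(t,b,s), read(s,b).
Restrictor triples: (T1,B3,S1)→read(S1,B3) ✗  (T1,B3,S3)→read(S3,B3) ✓  (T2,B4,S1)→read(S1,B4) ✗  (T2,B5,S1)→read(S1,B5) ✗  (T2,B5,S3)→read(S3,B5) ✗  (T3,B2,S2)→read(S2,B2) ✗  (T3,B4,S1)→read(S1,B4) ✗  (T3,B4,S2)→read(S2,B4) ✗  (T3,B5,S3)→read(S3,B5) ✗
Counterexamples (restrictor triples failing the scope): 8.

8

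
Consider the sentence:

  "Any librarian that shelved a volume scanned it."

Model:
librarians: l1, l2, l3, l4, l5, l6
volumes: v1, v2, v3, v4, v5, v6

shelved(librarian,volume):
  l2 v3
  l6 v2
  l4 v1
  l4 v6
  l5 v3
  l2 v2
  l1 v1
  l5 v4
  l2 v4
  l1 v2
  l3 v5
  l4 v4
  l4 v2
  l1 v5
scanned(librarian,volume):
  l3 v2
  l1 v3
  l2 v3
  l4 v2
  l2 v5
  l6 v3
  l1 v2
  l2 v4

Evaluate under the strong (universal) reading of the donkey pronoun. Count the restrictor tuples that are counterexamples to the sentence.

"it" takes "a volume" as antecedent — a donkey pronoun bound across the clause boundary.
Strong reading: for every (l,v) with shelved(l,v), scanned(l,v).
Restrictor pairs: (l1,v1) ✗  (l1,v2) ✓  (l1,v5) ✗  (l2,v2) ✗  (l2,v3) ✓  (l2,v4) ✓  (l3,v5) ✗  (l4,v1) ✗  (l4,v2) ✓  (l4,v4) ✗  (l4,v6) ✗  (l5,v3) ✗  (l5,v4) ✗  (l6,v2) ✗
Counterexamples (restrictor pairs failing the scope): 10.

10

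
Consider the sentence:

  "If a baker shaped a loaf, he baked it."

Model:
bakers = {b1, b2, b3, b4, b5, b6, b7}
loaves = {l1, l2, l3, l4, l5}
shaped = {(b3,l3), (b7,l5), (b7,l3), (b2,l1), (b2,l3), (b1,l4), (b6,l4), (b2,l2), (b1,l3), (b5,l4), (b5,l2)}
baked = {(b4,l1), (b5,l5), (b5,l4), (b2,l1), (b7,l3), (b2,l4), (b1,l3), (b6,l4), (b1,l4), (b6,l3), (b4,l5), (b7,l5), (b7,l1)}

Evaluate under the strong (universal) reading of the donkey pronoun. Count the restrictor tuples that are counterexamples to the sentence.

4

"it" takes "a loaf" as antecedent — a donkey pronoun bound across the clause boundary.
Strong reading: for every (b,l) with shaped(b,l), baked(b,l).
Restrictor pairs: (b1,l3) ✓  (b1,l4) ✓  (b2,l1) ✓  (b2,l2) ✗  (b2,l3) ✗  (b3,l3) ✗  (b5,l2) ✗  (b5,l4) ✓  (b6,l4) ✓  (b7,l3) ✓  (b7,l5) ✓
Counterexamples (restrictor pairs failing the scope): 4.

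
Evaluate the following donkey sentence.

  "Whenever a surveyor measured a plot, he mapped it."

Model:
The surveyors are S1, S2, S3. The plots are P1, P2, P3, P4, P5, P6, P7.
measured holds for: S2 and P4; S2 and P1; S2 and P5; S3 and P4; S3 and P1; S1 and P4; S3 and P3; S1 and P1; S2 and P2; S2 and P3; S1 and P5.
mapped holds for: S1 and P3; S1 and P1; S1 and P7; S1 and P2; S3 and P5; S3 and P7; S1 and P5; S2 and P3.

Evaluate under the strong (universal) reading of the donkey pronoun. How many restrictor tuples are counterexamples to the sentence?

"it" takes "a plot" as antecedent — a donkey pronoun bound across the clause boundary.
Strong reading: for every (s,p) with measured(s,p), mapped(s,p).
Restrictor pairs: (S1,P1) ✓  (S1,P4) ✗  (S1,P5) ✓  (S2,P1) ✗  (S2,P2) ✗  (S2,P3) ✓  (S2,P4) ✗  (S2,P5) ✗  (S3,P1) ✗  (S3,P3) ✗  (S3,P4) ✗
Counterexamples (restrictor pairs failing the scope): 8.

8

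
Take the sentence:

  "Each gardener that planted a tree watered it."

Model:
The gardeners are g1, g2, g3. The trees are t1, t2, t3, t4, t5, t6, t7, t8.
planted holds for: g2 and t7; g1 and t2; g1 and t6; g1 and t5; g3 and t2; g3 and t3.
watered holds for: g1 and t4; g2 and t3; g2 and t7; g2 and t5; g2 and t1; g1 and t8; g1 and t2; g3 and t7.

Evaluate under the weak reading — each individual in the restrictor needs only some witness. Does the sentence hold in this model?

False

"it" takes "a tree" as antecedent — a donkey pronoun bound across the clause boundary.
Weak reading: every gardener g with some planted-tree has at least one planted-tree t such that watered(g,t).
Per gardener: g1:✓  g2:✓  g3:✗
g3 has no witness among its planted-trees.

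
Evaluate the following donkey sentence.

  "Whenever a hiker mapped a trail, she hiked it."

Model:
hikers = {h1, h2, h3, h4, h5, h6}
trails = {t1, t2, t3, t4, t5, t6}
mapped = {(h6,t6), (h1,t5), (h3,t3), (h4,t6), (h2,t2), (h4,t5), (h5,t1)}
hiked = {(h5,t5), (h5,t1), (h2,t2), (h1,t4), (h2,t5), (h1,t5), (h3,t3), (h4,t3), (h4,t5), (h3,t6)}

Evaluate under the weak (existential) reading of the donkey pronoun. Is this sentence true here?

"it" takes "a trail" as antecedent — a donkey pronoun bound across the clause boundary.
Weak reading: every hiker h with some mapped-trail has at least one mapped-trail t such that hiked(h,t).
Per hiker: h1:✓  h2:✓  h3:✓  h4:✓  h5:✓  h6:✗
h6 has no witness among its mapped-trails.

False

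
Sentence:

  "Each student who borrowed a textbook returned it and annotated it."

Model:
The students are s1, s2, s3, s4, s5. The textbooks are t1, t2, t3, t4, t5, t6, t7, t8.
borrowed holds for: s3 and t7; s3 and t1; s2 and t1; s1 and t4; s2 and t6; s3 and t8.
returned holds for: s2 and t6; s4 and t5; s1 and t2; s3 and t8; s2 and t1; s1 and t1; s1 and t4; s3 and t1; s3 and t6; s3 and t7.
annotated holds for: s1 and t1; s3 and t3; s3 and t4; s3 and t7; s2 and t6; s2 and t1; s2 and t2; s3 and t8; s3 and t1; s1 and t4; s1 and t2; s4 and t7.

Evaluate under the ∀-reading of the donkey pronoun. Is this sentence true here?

"it" takes "a textbook" as antecedent — a donkey pronoun bound across the clause boundary.
Strong reading: for every (s,t) with borrowed(s,t), returned(s,t) ∧ annotated(s,t).
Restrictor pairs: (s1,t4) ✓  (s2,t1) ✓  (s2,t6) ✓  (s3,t1) ✓  (s3,t7) ✓  (s3,t8) ✓
Every restrictor pair satisfies the scope.

True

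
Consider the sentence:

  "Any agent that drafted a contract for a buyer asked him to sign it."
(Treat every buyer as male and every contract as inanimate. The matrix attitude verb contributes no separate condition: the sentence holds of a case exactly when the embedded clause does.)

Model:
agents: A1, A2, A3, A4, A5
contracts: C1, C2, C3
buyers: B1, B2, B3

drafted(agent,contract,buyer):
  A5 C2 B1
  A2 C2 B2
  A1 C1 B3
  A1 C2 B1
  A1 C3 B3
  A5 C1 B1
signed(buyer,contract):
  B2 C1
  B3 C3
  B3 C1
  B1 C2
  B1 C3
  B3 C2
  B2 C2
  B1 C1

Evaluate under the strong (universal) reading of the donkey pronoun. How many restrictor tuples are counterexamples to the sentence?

"him" takes "a buyer" as antecedent and "it" takes "a contract"; both are donkey pronouns co-varying with the restrictor.
Strong reading: for every (a,c,b) with drafted(a,c,b), signed(b,c).
Restrictor triples: (A1,C1,B3)→signed(B3,C1) ✓  (A1,C2,B1)→signed(B1,C2) ✓  (A1,C3,B3)→signed(B3,C3) ✓  (A2,C2,B2)→signed(B2,C2) ✓  (A5,C1,B1)→signed(B1,C1) ✓  (A5,C2,B1)→signed(B1,C2) ✓
Counterexamples (restrictor triples failing the scope): 0.

0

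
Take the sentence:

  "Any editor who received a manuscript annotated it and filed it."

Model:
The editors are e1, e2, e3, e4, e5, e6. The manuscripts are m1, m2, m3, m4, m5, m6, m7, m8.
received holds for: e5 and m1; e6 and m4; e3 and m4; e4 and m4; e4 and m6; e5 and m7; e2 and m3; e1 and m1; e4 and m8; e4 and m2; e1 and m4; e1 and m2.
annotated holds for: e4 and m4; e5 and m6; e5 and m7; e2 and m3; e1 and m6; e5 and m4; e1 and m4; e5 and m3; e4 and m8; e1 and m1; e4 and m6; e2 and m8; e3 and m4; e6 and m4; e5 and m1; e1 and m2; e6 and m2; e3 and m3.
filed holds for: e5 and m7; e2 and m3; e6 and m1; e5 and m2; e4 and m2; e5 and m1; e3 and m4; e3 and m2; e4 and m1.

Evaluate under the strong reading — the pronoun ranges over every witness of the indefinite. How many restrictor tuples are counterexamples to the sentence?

"it" takes "a manuscript" as antecedent — a donkey pronoun bound across the clause boundary.
Strong reading: for every (e,m) with received(e,m), annotated(e,m) ∧ filed(e,m).
Restrictor pairs: (e1,m1) ✗  (e1,m2) ✗  (e1,m4) ✗  (e2,m3) ✓  (e3,m4) ✓  (e4,m2) ✗  (e4,m4) ✗  (e4,m6) ✗  (e4,m8) ✗  (e5,m1) ✓  (e5,m7) ✓  (e6,m4) ✗
Counterexamples (restrictor pairs failing the scope): 8.

8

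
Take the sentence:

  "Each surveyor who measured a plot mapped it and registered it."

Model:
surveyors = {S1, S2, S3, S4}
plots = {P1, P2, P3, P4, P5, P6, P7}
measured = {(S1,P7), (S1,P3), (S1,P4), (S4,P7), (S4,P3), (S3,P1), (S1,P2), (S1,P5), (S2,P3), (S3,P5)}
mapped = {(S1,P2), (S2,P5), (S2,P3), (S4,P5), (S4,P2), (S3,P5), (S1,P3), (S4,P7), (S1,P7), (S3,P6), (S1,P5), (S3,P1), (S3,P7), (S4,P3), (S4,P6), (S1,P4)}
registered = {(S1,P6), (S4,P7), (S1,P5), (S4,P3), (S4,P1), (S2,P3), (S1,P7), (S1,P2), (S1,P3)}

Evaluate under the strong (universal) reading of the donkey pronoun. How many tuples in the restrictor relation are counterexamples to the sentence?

"it" takes "a plot" as antecedent — a donkey pronoun bound across the clause boundary.
Strong reading: for every (s,p) with measured(s,p), mapped(s,p) ∧ registered(s,p).
Restrictor pairs: (S1,P2) ✓  (S1,P3) ✓  (S1,P4) ✗  (S1,P5) ✓  (S1,P7) ✓  (S2,P3) ✓  (S3,P1) ✗  (S3,P5) ✗  (S4,P3) ✓  (S4,P7) ✓
Counterexamples (restrictor pairs failing the scope): 3.

3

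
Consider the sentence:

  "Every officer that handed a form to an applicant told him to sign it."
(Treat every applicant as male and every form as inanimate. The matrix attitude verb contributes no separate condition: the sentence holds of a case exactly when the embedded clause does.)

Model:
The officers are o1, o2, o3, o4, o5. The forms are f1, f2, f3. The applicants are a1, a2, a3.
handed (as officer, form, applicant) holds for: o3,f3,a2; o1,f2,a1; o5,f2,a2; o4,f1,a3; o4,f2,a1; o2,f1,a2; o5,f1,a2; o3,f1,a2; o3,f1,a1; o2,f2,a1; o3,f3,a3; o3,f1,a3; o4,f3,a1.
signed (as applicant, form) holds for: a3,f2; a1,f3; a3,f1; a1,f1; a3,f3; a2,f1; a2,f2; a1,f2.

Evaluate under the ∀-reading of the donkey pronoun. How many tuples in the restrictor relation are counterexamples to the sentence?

1

"him" takes "an applicant" as antecedent and "it" takes "a form"; both are donkey pronouns co-varying with the restrictor.
Strong reading: for every (o,f,a) with handed(o,f,a), signed(a,f).
Restrictor triples: (o1,f2,a1)→signed(a1,f2) ✓  (o2,f1,a2)→signed(a2,f1) ✓  (o2,f2,a1)→signed(a1,f2) ✓  (o3,f1,a1)→signed(a1,f1) ✓  (o3,f1,a2)→signed(a2,f1) ✓  (o3,f1,a3)→signed(a3,f1) ✓  (o3,f3,a2)→signed(a2,f3) ✗  (o3,f3,a3)→signed(a3,f3) ✓  (o4,f1,a3)→signed(a3,f1) ✓  (o4,f2,a1)→signed(a1,f2) ✓  (o4,f3,a1)→signed(a1,f3) ✓  (o5,f1,a2)→signed(a2,f1) ✓  (o5,f2,a2)→signed(a2,f2) ✓
Counterexamples (restrictor triples failing the scope): 1.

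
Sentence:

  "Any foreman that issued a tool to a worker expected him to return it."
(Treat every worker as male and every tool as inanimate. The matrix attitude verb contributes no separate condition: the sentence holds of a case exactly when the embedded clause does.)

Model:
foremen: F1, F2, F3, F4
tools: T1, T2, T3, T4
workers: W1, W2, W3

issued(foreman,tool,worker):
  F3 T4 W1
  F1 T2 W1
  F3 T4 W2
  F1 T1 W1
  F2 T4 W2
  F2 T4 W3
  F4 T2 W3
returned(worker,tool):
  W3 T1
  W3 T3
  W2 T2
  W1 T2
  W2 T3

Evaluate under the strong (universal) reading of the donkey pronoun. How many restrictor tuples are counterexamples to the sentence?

6

"him" takes "a worker" as antecedent and "it" takes "a tool"; both are donkey pronouns co-varying with the restrictor.
Strong reading: for every (f,t,w) with issued(f,t,w), returned(w,t).
Restrictor triples: (F1,T1,W1)→returned(W1,T1) ✗  (F1,T2,W1)→returned(W1,T2) ✓  (F2,T4,W2)→returned(W2,T4) ✗  (F2,T4,W3)→returned(W3,T4) ✗  (F3,T4,W1)→returned(W1,T4) ✗  (F3,T4,W2)→returned(W2,T4) ✗  (F4,T2,W3)→returned(W3,T2) ✗
Counterexamples (restrictor triples failing the scope): 6.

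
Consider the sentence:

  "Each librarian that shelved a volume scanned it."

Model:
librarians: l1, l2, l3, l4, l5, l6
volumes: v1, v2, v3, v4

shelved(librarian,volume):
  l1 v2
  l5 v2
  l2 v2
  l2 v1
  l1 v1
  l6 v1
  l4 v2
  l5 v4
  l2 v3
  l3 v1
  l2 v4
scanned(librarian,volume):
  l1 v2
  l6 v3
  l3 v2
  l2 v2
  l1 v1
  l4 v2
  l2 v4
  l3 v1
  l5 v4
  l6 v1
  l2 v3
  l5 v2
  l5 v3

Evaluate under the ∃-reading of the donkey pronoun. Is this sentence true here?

"it" takes "a volume" as antecedent — a donkey pronoun bound across the clause boundary.
Weak reading: every librarian l with some shelved-volume has at least one shelved-volume v such that scanned(l,v).
Per librarian: l1:✓  l2:✓  l3:✓  l4:✓  l5:✓  l6:✓
Every librarian in the restrictor has a witness.

True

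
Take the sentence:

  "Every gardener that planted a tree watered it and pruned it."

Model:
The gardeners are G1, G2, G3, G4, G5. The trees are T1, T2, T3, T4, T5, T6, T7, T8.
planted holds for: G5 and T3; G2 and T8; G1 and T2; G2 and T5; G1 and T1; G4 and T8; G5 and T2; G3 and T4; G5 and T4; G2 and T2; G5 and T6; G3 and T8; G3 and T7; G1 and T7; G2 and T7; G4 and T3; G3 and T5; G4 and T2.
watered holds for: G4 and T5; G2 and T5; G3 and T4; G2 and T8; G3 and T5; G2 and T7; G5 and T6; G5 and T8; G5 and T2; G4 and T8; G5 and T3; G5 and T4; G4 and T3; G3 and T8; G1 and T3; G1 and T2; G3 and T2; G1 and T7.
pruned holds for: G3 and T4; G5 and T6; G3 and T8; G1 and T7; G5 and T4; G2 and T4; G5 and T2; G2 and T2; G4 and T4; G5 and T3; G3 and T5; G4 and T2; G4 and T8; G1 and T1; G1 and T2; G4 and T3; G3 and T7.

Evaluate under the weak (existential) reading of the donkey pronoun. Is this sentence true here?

False

"it" takes "a tree" as antecedent — a donkey pronoun bound across the clause boundary.
Weak reading: every gardener g with some planted-tree has at least one planted-tree t such that watered(g,t) ∧ pruned(g,t).
Per gardener: G1:✓  G2:✗  G3:✓  G4:✓  G5:✓
G2 has no witness among its planted-trees.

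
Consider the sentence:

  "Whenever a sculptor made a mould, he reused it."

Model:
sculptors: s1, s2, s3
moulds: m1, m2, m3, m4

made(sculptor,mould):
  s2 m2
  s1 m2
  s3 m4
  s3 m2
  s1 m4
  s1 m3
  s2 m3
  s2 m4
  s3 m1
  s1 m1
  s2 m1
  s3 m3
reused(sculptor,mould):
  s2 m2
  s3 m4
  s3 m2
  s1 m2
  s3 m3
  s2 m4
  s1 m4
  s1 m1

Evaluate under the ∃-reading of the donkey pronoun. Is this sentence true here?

True

"it" takes "a mould" as antecedent — a donkey pronoun bound across the clause boundary.
Weak reading: every sculptor s with some made-mould has at least one made-mould m such that reused(s,m).
Per sculptor: s1:✓  s2:✓  s3:✓
Every sculptor in the restrictor has a witness.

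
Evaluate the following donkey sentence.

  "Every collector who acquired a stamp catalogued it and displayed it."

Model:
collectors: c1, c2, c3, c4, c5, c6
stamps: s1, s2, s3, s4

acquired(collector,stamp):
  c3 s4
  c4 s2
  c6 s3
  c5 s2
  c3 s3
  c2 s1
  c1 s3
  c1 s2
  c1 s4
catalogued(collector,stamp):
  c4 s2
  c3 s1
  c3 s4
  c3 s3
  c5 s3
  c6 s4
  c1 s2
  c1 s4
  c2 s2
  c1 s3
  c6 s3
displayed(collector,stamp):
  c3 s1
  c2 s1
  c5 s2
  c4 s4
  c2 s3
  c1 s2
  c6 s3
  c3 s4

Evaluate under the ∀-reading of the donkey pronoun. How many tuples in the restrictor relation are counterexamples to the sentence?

"it" takes "a stamp" as antecedent — a donkey pronoun bound across the clause boundary.
Strong reading: for every (c,s) with acquired(c,s), catalogued(c,s) ∧ displayed(c,s).
Restrictor pairs: (c1,s2) ✓  (c1,s3) ✗  (c1,s4) ✗  (c2,s1) ✗  (c3,s3) ✗  (c3,s4) ✓  (c4,s2) ✗  (c5,s2) ✗  (c6,s3) ✓
Counterexamples (restrictor pairs failing the scope): 6.

6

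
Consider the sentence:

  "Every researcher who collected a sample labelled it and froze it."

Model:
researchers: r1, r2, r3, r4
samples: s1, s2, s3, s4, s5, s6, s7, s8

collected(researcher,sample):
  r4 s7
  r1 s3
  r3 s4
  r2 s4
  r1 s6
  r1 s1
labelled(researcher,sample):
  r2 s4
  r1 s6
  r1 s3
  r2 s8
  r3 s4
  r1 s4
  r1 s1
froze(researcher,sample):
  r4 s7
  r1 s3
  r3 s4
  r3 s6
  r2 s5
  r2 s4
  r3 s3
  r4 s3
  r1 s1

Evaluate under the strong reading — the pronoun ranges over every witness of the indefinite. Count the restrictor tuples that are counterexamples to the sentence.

"it" takes "a sample" as antecedent — a donkey pronoun bound across the clause boundary.
Strong reading: for every (r,s) with collected(r,s), labelled(r,s) ∧ froze(r,s).
Restrictor pairs: (r1,s1) ✓  (r1,s3) ✓  (r1,s6) ✗  (r2,s4) ✓  (r3,s4) ✓  (r4,s7) ✗
Counterexamples (restrictor pairs failing the scope): 2.

2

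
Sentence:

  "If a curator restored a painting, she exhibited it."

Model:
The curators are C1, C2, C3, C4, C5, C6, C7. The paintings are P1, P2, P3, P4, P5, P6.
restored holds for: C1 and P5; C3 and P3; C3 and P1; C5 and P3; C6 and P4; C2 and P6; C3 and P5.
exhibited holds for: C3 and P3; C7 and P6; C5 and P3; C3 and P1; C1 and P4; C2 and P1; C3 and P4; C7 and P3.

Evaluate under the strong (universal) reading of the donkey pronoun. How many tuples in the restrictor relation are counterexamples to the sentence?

"it" takes "a painting" as antecedent — a donkey pronoun bound across the clause boundary.
Strong reading: for every (c,p) with restored(c,p), exhibited(c,p).
Restrictor pairs: (C1,P5) ✗  (C2,P6) ✗  (C3,P1) ✓  (C3,P3) ✓  (C3,P5) ✗  (C5,P3) ✓  (C6,P4) ✗
Counterexamples (restrictor pairs failing the scope): 4.

4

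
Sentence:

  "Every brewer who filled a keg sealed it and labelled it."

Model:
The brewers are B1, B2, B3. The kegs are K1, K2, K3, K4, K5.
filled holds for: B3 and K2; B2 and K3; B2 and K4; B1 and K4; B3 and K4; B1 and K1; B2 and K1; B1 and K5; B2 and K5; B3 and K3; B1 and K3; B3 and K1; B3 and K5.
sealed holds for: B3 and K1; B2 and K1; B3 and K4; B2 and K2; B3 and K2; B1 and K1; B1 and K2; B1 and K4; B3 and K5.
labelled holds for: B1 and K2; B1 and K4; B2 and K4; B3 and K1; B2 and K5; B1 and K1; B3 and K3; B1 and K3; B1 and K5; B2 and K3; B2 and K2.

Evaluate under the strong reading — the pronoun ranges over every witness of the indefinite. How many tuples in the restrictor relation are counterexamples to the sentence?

10

"it" takes "a keg" as antecedent — a donkey pronoun bound across the clause boundary.
Strong reading: for every (b,k) with filled(b,k), sealed(b,k) ∧ labelled(b,k).
Restrictor pairs: (B1,K1) ✓  (B1,K3) ✗  (B1,K4) ✓  (B1,K5) ✗  (B2,K1) ✗  (B2,K3) ✗  (B2,K4) ✗  (B2,K5) ✗  (B3,K1) ✓  (B3,K2) ✗  (B3,K3) ✗  (B3,K4) ✗  (B3,K5) ✗
Counterexamples (restrictor pairs failing the scope): 10.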